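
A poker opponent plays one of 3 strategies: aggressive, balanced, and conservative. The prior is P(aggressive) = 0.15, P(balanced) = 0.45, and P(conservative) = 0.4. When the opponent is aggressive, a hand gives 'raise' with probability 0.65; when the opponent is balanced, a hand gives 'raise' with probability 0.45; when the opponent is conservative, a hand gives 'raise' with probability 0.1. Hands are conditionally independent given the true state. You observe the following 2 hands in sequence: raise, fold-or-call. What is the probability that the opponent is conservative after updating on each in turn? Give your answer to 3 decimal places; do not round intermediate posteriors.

Apply Bayes' rule sequentially, carrying P(conservative) forward.
After 'raise': normaliser = 0.65·0.1500 + 0.45·0.4500 + 0.1·0.4000; P(aggressive) ≈ 0.2868, P(balanced) ≈ 0.5956, P(conservative) ≈ 0.1176
After 'fold-or-call': normaliser = 0.35·0.2868 + 0.55·0.5956 + 0.9·0.1176; P(aggressive) ≈ 0.1880, P(balanced) ≈ 0.6136, P(conservative) ≈ 0.1983

0.198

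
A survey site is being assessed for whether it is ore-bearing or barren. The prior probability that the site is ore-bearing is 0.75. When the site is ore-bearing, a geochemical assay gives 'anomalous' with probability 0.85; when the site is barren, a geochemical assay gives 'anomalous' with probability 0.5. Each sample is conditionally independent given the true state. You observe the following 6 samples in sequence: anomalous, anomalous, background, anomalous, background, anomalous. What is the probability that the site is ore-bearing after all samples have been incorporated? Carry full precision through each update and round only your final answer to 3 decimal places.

0.693

After 'anomalous': P(ore) = 0.85·0.7500 / (0.85·0.7500 + 0.5·0.2500) ≈ 0.8361
After 'anomalous': P(ore) = 0.85·0.8361 / (0.85·0.8361 + 0.5·0.1639) ≈ 0.8966
After 'background': P(ore) = 0.15·0.8966 / (0.15·0.8966 + 0.5·0.1034) ≈ 0.7223
After 'anomalous': P(ore) = 0.85·0.7223 / (0.85·0.7223 + 0.5·0.2777) ≈ 0.8156
After 'background': P(ore) = 0.15·0.8156 / (0.15·0.8156 + 0.5·0.1844) ≈ 0.5702
After 'anomalous': P(ore) = 0.85·0.5702 / (0.85·0.5702 + 0.5·0.4298) ≈ 0.6928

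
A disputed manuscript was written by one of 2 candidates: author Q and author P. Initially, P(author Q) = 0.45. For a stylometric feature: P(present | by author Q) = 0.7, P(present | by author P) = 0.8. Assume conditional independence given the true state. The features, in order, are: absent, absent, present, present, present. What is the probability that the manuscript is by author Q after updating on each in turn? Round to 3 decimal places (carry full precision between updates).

0.552

Apply Bayes' rule sequentially, carrying P(author Q) forward.
After 'absent': P(author Q) = 0.3·0.4500 / (0.3·0.4500 + 0.2·0.5500) ≈ 0.5510
After 'absent': P(author Q) = 0.3·0.5510 / (0.3·0.5510 + 0.2·0.4490) ≈ 0.6480
After 'present': P(author Q) = 0.7·0.6480 / (0.7·0.6480 + 0.8·0.3520) ≈ 0.6170
After 'present': P(author Q) = 0.7·0.6170 / (0.7·0.6170 + 0.8·0.3830) ≈ 0.5850
After 'present': P(author Q) = 0.7·0.5850 / (0.7·0.5850 + 0.8·0.4150) ≈ 0.5522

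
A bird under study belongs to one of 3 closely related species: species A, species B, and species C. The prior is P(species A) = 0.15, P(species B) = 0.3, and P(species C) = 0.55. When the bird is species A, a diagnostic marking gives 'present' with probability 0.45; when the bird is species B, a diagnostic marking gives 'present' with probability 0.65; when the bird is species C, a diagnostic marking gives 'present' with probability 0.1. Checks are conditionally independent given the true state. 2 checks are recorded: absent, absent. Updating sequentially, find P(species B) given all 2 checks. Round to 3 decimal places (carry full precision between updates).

0.070

After 'absent': normaliser = 0.55·0.1500 + 0.35·0.3000 + 0.9·0.5500; P(species A) ≈ 0.1209, P(species B) ≈ 0.1538, P(species C) ≈ 0.7253
After 'absent': normaliser = 0.55·0.1209 + 0.35·0.1538 + 0.9·0.7253; P(species A) ≈ 0.0860, P(species B) ≈ 0.0697, P(species C) ≈ 0.8443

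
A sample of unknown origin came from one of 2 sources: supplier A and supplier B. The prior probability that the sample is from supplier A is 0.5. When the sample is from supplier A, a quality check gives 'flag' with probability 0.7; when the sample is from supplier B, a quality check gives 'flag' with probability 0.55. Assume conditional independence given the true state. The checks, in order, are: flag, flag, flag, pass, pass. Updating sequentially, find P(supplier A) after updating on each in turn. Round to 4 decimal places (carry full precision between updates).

0.4782

After 'flag': P(supplier A) = 0.7·0.5000 / (0.7·0.5000 + 0.55·0.5000) ≈ 0.5600
After 'flag': P(supplier A) = 0.7·0.5600 / (0.7·0.5600 + 0.55·0.4400) ≈ 0.6183
After 'flag': P(supplier A) = 0.7·0.6183 / (0.7·0.6183 + 0.55·0.3817) ≈ 0.6734
After 'pass': P(supplier A) = 0.3·0.6734 / (0.3·0.6734 + 0.45·0.3266) ≈ 0.5788
After 'pass': P(supplier A) = 0.3·0.5788 / (0.3·0.5788 + 0.45·0.4212) ≈ 0.4782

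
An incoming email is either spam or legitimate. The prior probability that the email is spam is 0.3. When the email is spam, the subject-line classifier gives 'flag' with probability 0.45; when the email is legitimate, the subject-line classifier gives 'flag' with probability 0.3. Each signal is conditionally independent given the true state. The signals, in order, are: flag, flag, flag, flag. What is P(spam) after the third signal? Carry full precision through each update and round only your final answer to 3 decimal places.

0.591

Each posterior becomes the prior for the next update.
After 'flag': P(spam) = 0.45·0.3000 / (0.45·0.3000 + 0.3·0.7000) ≈ 0.3913
After 'flag': P(spam) = 0.45·0.3913 / (0.45·0.3913 + 0.3·0.6087) ≈ 0.4909
After 'flag': P(spam) = 0.45·0.4909 / (0.45·0.4909 + 0.3·0.5091) ≈ 0.5912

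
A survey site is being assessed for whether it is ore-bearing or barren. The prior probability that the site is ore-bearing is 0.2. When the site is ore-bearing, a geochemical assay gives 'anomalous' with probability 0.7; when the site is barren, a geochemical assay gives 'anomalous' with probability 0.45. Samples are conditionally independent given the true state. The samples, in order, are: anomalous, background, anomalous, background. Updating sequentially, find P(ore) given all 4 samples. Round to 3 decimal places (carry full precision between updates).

0.153

After 'anomalous': P(ore) = 0.7·0.2000 / (0.7·0.2000 + 0.45·0.8000) ≈ 0.2800
After 'background': P(ore) = 0.3·0.2800 / (0.3·0.2800 + 0.55·0.7200) ≈ 0.1750
After 'anomalous': P(ore) = 0.7·0.1750 / (0.7·0.1750 + 0.45·0.8250) ≈ 0.2481
After 'background': P(ore) = 0.3·0.2481 / (0.3·0.2481 + 0.55·0.7519) ≈ 0.1525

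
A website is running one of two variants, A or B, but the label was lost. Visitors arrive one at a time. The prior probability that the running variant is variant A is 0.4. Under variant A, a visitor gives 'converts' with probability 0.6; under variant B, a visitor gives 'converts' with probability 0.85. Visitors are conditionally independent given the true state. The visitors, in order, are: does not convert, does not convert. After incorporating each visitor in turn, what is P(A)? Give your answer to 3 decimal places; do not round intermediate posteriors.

0.826

After 'does not convert': P(A) = 0.4·0.4000 / (0.4·0.4000 + 0.15·0.6000) ≈ 0.6400
After 'does not convert': P(A) = 0.4·0.6400 / (0.4·0.6400 + 0.15·0.3600) ≈ 0.8258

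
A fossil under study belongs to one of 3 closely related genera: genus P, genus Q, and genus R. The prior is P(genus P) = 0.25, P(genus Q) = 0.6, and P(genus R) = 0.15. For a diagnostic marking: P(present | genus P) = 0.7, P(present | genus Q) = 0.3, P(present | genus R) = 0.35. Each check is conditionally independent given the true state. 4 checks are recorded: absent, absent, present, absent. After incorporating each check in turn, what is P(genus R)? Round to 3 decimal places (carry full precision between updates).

After 'absent': normaliser = 0.3·0.2500 + 0.7·0.6000 + 0.65·0.1500; P(genus P) ≈ 0.1266, P(genus Q) ≈ 0.7089, P(genus R) ≈ 0.1646
After 'absent': normaliser = 0.3·0.1266 + 0.7·0.7089 + 0.65·0.1646; P(genus P) ≈ 0.0592, P(genus Q) ≈ 0.7739, P(genus R) ≈ 0.1668
After 'present': normaliser = 0.7·0.0592 + 0.3·0.7739 + 0.35·0.1668; P(genus P) ≈ 0.1249, P(genus Q) ≈ 0.6993, P(genus R) ≈ 0.1759
After 'absent': normaliser = 0.3·0.1249 + 0.7·0.6993 + 0.65·0.1759; P(genus P) ≈ 0.0584, P(genus Q) ≈ 0.7633, P(genus R) ≈ 0.1783

0.178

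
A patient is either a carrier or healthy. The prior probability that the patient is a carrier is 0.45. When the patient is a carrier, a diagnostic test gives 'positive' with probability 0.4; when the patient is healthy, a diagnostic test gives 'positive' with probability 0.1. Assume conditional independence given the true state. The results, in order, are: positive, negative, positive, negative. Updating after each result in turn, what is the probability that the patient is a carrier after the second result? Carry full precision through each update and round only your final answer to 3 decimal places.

0.686

After 'positive': P(carrier) = 0.4·0.4500 / (0.4·0.4500 + 0.1·0.5500) ≈ 0.7660
After 'negative': P(carrier) = 0.6·0.7660 / (0.6·0.7660 + 0.9·0.2340) ≈ 0.6857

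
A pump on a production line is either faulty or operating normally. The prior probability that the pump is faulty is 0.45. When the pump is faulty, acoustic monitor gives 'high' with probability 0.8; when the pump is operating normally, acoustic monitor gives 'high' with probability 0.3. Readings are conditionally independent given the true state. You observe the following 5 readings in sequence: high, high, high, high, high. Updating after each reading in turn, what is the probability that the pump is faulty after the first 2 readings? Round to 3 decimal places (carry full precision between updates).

0.853

After 'high': P(faulty) = 0.8·0.4500 / (0.8·0.4500 + 0.3·0.5500) ≈ 0.6857
After 'high': P(faulty) = 0.8·0.6857 / (0.8·0.6857 + 0.3·0.3143) ≈ 0.8533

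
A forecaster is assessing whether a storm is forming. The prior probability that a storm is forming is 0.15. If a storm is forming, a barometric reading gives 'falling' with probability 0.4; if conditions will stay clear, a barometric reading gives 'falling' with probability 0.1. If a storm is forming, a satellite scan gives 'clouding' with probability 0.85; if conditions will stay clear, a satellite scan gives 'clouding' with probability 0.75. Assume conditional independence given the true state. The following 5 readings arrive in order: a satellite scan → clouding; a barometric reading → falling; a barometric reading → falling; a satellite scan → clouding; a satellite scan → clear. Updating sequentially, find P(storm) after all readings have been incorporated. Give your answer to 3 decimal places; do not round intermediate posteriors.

After a satellite scan='clouding': P(storm) = 0.85·0.1500 / (0.85·0.1500 + 0.75·0.8500) ≈ 0.1667
After a barometric reading='falling': P(storm) = 0.4·0.1667 / (0.4·0.1667 + 0.1·0.8333) ≈ 0.4444
After a barometric reading='falling': P(storm) = 0.4·0.4444 / (0.4·0.4444 + 0.1·0.5556) ≈ 0.7619
After a satellite scan='clouding': P(storm) = 0.85·0.7619 / (0.85·0.7619 + 0.75·0.2381) ≈ 0.7839
After a satellite scan='clear': P(storm) = 0.15·0.7839 / (0.15·0.7839 + 0.25·0.2161) ≈ 0.6851

0.685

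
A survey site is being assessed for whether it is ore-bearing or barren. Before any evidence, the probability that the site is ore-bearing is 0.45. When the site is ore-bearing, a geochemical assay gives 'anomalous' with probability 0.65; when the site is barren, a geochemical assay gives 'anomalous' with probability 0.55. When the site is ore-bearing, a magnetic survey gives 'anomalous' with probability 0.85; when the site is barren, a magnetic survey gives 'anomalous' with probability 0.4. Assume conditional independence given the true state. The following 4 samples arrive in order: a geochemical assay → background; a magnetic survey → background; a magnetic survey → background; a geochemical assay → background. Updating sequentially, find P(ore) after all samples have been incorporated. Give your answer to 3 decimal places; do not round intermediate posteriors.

0.030

After a geochemical assay='background': P(ore) = 0.35·0.4500 / (0.35·0.4500 + 0.45·0.5500) ≈ 0.3889
After a magnetic survey='background': P(ore) = 0.15·0.3889 / (0.15·0.3889 + 0.6·0.6111) ≈ 0.1373
After a magnetic survey='background': P(ore) = 0.15·0.1373 / (0.15·0.1373 + 0.6·0.8627) ≈ 0.0383
After a geochemical assay='background': P(ore) = 0.35·0.0383 / (0.35·0.0383 + 0.45·0.9617) ≈ 0.0300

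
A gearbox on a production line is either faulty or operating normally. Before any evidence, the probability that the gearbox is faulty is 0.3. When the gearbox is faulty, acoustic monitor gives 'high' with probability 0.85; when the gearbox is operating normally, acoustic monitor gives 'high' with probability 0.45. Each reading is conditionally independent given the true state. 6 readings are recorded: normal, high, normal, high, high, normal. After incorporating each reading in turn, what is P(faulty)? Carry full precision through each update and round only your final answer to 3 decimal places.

0.055

Each posterior becomes the prior for the next update.
After 'normal': P(faulty) = 0.15·0.3000 / (0.15·0.3000 + 0.55·0.7000) ≈ 0.1047
After 'high': P(faulty) = 0.85·0.1047 / (0.85·0.1047 + 0.45·0.8953) ≈ 0.1809
After 'normal': P(faulty) = 0.15·0.1809 / (0.15·0.1809 + 0.55·0.8191) ≈ 0.0568
After 'high': P(faulty) = 0.85·0.0568 / (0.85·0.0568 + 0.45·0.9432) ≈ 0.1021
After 'high': P(faulty) = 0.85·0.1021 / (0.85·0.1021 + 0.45·0.8979) ≈ 0.1768
After 'normal': P(faulty) = 0.15·0.1768 / (0.15·0.1768 + 0.55·0.8232) ≈ 0.0553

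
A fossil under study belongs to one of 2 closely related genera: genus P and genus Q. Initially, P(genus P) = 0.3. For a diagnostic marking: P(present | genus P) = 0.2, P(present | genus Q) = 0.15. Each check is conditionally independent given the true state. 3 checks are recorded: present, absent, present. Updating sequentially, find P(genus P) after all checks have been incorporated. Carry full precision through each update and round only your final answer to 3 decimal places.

0.418

After 'present': P(genus P) = 0.2·0.3000 / (0.2·0.3000 + 0.15·0.7000) ≈ 0.3636
After 'absent': P(genus P) = 0.8·0.3636 / (0.8·0.3636 + 0.85·0.6364) ≈ 0.3497
After 'present': P(genus P) = 0.2·0.3497 / (0.2·0.3497 + 0.15·0.6503) ≈ 0.4176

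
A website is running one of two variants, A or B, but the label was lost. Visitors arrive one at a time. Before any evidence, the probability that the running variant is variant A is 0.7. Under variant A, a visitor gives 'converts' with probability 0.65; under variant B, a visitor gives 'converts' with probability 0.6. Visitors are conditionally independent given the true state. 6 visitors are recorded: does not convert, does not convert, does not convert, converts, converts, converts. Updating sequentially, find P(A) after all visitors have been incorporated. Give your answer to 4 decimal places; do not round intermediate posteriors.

After 'does not convert': P(A) = 0.35·0.7000 / (0.35·0.7000 + 0.4·0.3000) ≈ 0.6712
After 'does not convert': P(A) = 0.35·0.6712 / (0.35·0.6712 + 0.4·0.3288) ≈ 0.6411
After 'does not convert': P(A) = 0.35·0.6411 / (0.35·0.6411 + 0.4·0.3589) ≈ 0.6099
After 'converts': P(A) = 0.65·0.6099 / (0.65·0.6099 + 0.6·0.3901) ≈ 0.6287
After 'converts': P(A) = 0.65·0.6287 / (0.65·0.6287 + 0.6·0.3713) ≈ 0.6472
After 'converts': P(A) = 0.65·0.6472 / (0.65·0.6472 + 0.6·0.3528) ≈ 0.6653

0.6653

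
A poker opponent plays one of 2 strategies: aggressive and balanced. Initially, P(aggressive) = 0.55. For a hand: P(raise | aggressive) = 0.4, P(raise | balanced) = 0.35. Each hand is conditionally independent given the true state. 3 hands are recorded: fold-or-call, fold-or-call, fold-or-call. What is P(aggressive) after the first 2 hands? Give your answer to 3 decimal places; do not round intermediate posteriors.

0.510

After 'fold-or-call': P(aggressive) = 0.6·0.5500 / (0.6·0.5500 + 0.65·0.4500) ≈ 0.5301
After 'fold-or-call': P(aggressive) = 0.6·0.5301 / (0.6·0.5301 + 0.65·0.4699) ≈ 0.5101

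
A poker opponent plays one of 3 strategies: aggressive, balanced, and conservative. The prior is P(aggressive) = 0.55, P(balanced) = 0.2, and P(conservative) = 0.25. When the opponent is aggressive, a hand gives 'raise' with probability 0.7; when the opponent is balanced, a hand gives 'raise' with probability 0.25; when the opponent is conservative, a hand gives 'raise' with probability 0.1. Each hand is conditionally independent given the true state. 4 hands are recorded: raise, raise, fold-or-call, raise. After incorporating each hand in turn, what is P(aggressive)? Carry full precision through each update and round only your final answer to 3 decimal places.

After 'raise': normaliser = 0.7·0.5500 + 0.25·0.2000 + 0.1·0.2500; P(aggressive) ≈ 0.8370, P(balanced) ≈ 0.1087, P(conservative) ≈ 0.0543
After 'raise': normaliser = 0.7·0.8370 + 0.25·0.1087 + 0.1·0.0543; P(aggressive) ≈ 0.9473, P(balanced) ≈ 0.0439, P(conservative) ≈ 0.0088
After 'fold-or-call': normaliser = 0.3·0.9473 + 0.75·0.0439 + 0.9·0.0088; P(aggressive) ≈ 0.8743, P(balanced) ≈ 0.1014, P(conservative) ≈ 0.0243
After 'raise': normaliser = 0.7·0.8743 + 0.25·0.1014 + 0.1·0.0243; P(aggressive) ≈ 0.9566, P(balanced) ≈ 0.0396, P(conservative) ≈ 0.0038

0.957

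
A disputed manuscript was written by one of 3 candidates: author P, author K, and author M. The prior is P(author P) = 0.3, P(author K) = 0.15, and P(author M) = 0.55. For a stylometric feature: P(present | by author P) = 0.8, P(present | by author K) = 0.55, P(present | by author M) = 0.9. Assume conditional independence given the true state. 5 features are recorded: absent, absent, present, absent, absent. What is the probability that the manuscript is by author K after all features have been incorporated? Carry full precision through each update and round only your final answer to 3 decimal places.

After 'absent': normaliser = 0.2·0.3000 + 0.45·0.1500 + 0.1·0.5500; P(author P) ≈ 0.3288, P(author K) ≈ 0.3699, P(author M) ≈ 0.3014
After 'absent': normaliser = 0.2·0.3288 + 0.45·0.3699 + 0.1·0.3014; P(author P) ≈ 0.2507, P(author K) ≈ 0.6345, P(author M) ≈ 0.1149
After 'present': normaliser = 0.8·0.2507 + 0.55·0.6345 + 0.9·0.1149; P(author P) ≈ 0.3071, P(author K) ≈ 0.5345, P(author M) ≈ 0.1584
After 'absent': normaliser = 0.2·0.3071 + 0.45·0.5345 + 0.1·0.1584; P(author P) ≈ 0.1933, P(author K) ≈ 0.7569, P(author M) ≈ 0.0498
After 'absent': normaliser = 0.2·0.1933 + 0.45·0.7569 + 0.1·0.0498; P(author P) ≈ 0.1006, P(author K) ≈ 0.8864, P(author M) ≈ 0.0130

0.886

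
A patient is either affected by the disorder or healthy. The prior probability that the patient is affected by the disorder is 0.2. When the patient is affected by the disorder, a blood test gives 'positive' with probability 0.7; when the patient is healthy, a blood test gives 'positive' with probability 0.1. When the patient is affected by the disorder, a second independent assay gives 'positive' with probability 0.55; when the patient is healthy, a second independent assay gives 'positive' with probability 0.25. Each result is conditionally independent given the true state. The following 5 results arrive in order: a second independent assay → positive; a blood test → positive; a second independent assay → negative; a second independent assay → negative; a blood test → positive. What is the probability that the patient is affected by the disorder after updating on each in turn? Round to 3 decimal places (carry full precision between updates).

After a second independent assay='positive': P(affected) = 0.55·0.2000 / (0.55·0.2000 + 0.25·0.8000) ≈ 0.3548
After a blood test='positive': P(affected) = 0.7·0.3548 / (0.7·0.3548 + 0.1·0.6452) ≈ 0.7938
After a second independent assay='negative': P(affected) = 0.45·0.7938 / (0.45·0.7938 + 0.75·0.2062) ≈ 0.6979
After a second independent assay='negative': P(affected) = 0.45·0.6979 / (0.45·0.6979 + 0.75·0.3021) ≈ 0.5809
After a blood test='positive': P(affected) = 0.7·0.5809 / (0.7·0.5809 + 0.1·0.4191) ≈ 0.9066

0.907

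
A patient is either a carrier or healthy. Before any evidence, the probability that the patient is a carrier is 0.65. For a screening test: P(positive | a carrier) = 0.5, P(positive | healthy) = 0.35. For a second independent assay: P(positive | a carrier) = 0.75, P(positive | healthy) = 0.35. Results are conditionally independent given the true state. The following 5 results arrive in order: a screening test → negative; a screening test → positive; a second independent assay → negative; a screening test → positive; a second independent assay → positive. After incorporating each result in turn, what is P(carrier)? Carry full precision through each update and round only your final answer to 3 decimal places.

After a screening test='negative': P(carrier) = 0.5·0.6500 / (0.5·0.6500 + 0.65·0.3500) ≈ 0.5882
After a screening test='positive': P(carrier) = 0.5·0.5882 / (0.5·0.5882 + 0.35·0.4118) ≈ 0.6711
After a second independent assay='negative': P(carrier) = 0.25·0.6711 / (0.25·0.6711 + 0.65·0.3289) ≈ 0.4398
After a screening test='positive': P(carrier) = 0.5·0.4398 / (0.5·0.4398 + 0.35·0.5602) ≈ 0.5286
After a second independent assay='positive': P(carrier) = 0.75·0.5286 / (0.75·0.5286 + 0.35·0.4714) ≈ 0.7061

0.706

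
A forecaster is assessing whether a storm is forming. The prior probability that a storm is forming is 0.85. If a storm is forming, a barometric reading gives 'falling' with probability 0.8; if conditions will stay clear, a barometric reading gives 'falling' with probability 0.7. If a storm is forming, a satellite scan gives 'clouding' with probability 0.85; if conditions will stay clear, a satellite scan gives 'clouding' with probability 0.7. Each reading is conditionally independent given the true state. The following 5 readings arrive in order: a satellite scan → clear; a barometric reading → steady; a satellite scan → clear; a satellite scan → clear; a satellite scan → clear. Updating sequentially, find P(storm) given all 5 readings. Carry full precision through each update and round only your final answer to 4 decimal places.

After a satellite scan='clear': P(storm) = 0.15·0.8500 / (0.15·0.8500 + 0.3·0.1500) ≈ 0.7391
After a barometric reading='steady': P(storm) = 0.2·0.7391 / (0.2·0.7391 + 0.3·0.2609) ≈ 0.6538
After a satellite scan='clear': P(storm) = 0.15·0.6538 / (0.15·0.6538 + 0.3·0.3462) ≈ 0.4857
After a satellite scan='clear': P(storm) = 0.15·0.4857 / (0.15·0.4857 + 0.3·0.5143) ≈ 0.3208
After a satellite scan='clear': P(storm) = 0.15·0.3208 / (0.15·0.3208 + 0.3·0.6792) ≈ 0.1910

0.1910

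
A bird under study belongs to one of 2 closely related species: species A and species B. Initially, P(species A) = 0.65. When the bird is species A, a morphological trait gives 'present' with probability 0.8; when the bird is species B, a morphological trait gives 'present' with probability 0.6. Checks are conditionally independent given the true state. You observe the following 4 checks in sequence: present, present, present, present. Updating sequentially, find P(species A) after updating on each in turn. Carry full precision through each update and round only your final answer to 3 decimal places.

0.854

After 'present': P(species A) = 0.8·0.6500 / (0.8·0.6500 + 0.6·0.3500) ≈ 0.7123
After 'present': P(species A) = 0.8·0.7123 / (0.8·0.7123 + 0.6·0.2877) ≈ 0.7675
After 'present': P(species A) = 0.8·0.7675 / (0.8·0.7675 + 0.6·0.2325) ≈ 0.8149
After 'present': P(species A) = 0.8·0.8149 / (0.8·0.8149 + 0.6·0.1851) ≈ 0.8544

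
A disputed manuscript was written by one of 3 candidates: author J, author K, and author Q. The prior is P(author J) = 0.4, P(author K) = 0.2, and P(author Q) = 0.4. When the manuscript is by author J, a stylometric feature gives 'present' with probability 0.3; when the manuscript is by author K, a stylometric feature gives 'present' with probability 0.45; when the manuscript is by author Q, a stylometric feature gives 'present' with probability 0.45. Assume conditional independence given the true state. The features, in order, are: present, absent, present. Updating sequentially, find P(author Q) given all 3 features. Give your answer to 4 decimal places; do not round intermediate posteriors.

Apply Bayes' rule sequentially, carrying P(author Q) forward.
After 'present': normaliser = 0.3·0.4000 + 0.45·0.2000 + 0.45·0.4000; P(author J) ≈ 0.3077, P(author K) ≈ 0.2308, P(author Q) ≈ 0.4615
After 'absent': normaliser = 0.7·0.3077 + 0.55·0.2308 + 0.55·0.4615; P(author J) ≈ 0.3613, P(author K) ≈ 0.2129, P(author Q) ≈ 0.4258
After 'present': normaliser = 0.3·0.3613 + 0.45·0.2129 + 0.45·0.4258; P(author J) ≈ 0.2738, P(author K) ≈ 0.2421, P(author Q) ≈ 0.4841

0.4841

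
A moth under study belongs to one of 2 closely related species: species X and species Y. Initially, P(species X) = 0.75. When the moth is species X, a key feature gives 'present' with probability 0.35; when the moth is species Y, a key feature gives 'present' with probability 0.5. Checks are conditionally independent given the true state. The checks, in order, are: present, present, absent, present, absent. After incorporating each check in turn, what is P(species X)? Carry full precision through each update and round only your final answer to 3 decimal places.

After 'present': P(species X) = 0.35·0.7500 / (0.35·0.7500 + 0.5·0.2500) ≈ 0.6774
After 'present': P(species X) = 0.35·0.6774 / (0.35·0.6774 + 0.5·0.3226) ≈ 0.5951
After 'absent': P(species X) = 0.65·0.5951 / (0.65·0.5951 + 0.5·0.4049) ≈ 0.6565
After 'present': P(species X) = 0.35·0.6565 / (0.35·0.6565 + 0.5·0.3435) ≈ 0.5722
After 'absent': P(species X) = 0.65·0.5722 / (0.65·0.5722 + 0.5·0.4278) ≈ 0.6349

0.635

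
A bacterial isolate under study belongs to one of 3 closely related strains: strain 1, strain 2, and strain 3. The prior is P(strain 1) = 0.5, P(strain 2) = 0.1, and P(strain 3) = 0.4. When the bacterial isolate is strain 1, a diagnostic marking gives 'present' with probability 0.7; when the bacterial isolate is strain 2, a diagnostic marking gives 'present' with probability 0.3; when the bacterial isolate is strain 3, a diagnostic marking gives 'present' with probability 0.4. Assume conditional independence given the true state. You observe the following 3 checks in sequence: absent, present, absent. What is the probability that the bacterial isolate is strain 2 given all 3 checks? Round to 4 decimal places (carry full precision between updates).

After 'absent': normaliser = 0.3·0.5000 + 0.7·0.1000 + 0.6·0.4000; P(strain 1) ≈ 0.3261, P(strain 2) ≈ 0.1522, P(strain 3) ≈ 0.5217
After 'present': normaliser = 0.7·0.3261 + 0.3·0.1522 + 0.4·0.5217; P(strain 1) ≈ 0.4730, P(strain 2) ≈ 0.0946, P(strain 3) ≈ 0.4324
After 'absent': normaliser = 0.3·0.4730 + 0.7·0.0946 + 0.6·0.4324; P(strain 1) ≈ 0.3035, P(strain 2) ≈ 0.1416, P(strain 3) ≈ 0.5549

0.1416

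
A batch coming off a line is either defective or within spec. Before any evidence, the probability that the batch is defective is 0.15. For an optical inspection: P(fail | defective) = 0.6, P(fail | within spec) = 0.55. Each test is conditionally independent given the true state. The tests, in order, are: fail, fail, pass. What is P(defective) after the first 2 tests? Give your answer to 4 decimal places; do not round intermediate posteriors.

Each posterior becomes the prior for the next update.
After 'fail': P(defective) = 0.6·0.1500 / (0.6·0.1500 + 0.55·0.8500) ≈ 0.1614
After 'fail': P(defective) = 0.6·0.1614 / (0.6·0.1614 + 0.55·0.8386) ≈ 0.1736

0.1736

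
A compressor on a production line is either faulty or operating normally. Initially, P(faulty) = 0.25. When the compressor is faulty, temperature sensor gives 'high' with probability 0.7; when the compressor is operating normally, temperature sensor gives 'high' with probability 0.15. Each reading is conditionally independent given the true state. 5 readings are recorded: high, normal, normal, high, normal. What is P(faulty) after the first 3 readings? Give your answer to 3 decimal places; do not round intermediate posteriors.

After 'high': P(faulty) = 0.7·0.2500 / (0.7·0.2500 + 0.15·0.7500) ≈ 0.6087
After 'normal': P(faulty) = 0.3·0.6087 / (0.3·0.6087 + 0.85·0.3913) ≈ 0.3544
After 'normal': P(faulty) = 0.3·0.3544 / (0.3·0.3544 + 0.85·0.6456) ≈ 0.1623

0.162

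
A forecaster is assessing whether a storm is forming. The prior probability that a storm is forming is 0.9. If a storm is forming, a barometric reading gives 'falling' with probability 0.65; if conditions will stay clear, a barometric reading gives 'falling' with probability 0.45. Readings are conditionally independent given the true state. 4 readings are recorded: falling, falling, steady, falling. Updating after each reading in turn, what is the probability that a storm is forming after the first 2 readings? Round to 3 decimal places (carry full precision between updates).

0.949

After 'falling': P(storm) = 0.65·0.9000 / (0.65·0.9000 + 0.45·0.1000) ≈ 0.9286
After 'falling': P(storm) = 0.65·0.9286 / (0.65·0.9286 + 0.45·0.0714) ≈ 0.9494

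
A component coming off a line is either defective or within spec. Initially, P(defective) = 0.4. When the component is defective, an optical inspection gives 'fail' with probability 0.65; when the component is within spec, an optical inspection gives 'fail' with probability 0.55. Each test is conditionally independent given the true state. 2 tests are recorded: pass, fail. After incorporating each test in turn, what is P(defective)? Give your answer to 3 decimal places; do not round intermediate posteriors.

0.380

After 'pass': P(defective) = 0.35·0.4000 / (0.35·0.4000 + 0.45·0.6000) ≈ 0.3415
After 'fail': P(defective) = 0.65·0.3415 / (0.65·0.3415 + 0.55·0.6585) ≈ 0.3800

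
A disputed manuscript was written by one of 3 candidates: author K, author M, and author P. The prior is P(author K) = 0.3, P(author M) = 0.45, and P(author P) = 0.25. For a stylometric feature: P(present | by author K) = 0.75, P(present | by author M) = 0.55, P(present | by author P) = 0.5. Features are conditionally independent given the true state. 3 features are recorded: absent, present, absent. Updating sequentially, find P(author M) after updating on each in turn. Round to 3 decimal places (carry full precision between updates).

Apply Bayes' rule sequentially, carrying P(author M) forward.
After 'absent': normaliser = 0.25·0.3000 + 0.45·0.4500 + 0.5·0.2500; P(author K) ≈ 0.1863, P(author M) ≈ 0.5031, P(author P) ≈ 0.3106
After 'present': normaliser = 0.75·0.1863 + 0.55·0.5031 + 0.5·0.3106; P(author K) ≈ 0.2444, P(author M) ≈ 0.4840, P(author P) ≈ 0.2716
After 'absent': normaliser = 0.25·0.2444 + 0.45·0.4840 + 0.5·0.2716; P(author K) ≈ 0.1474, P(author M) ≈ 0.5252, P(author P) ≈ 0.3275

0.525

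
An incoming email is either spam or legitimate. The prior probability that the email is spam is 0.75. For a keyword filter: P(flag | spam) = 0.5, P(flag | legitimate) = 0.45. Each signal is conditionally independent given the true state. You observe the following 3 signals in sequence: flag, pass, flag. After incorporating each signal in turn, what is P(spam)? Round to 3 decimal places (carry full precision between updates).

After 'flag': P(spam) = 0.5·0.7500 / (0.5·0.7500 + 0.45·0.2500) ≈ 0.7692
After 'pass': P(spam) = 0.5·0.7692 / (0.5·0.7692 + 0.55·0.2308) ≈ 0.7519
After 'flag': P(spam) = 0.5·0.7519 / (0.5·0.7519 + 0.45·0.2481) ≈ 0.7710

0.771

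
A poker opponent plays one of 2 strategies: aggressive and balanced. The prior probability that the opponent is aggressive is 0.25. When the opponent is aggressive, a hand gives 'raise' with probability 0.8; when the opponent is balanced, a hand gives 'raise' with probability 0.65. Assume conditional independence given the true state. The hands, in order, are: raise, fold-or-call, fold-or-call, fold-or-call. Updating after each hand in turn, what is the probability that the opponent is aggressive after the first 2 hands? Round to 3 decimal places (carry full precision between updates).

Each posterior becomes the prior for the next update.
After 'raise': P(aggressive) = 0.8·0.2500 / (0.8·0.2500 + 0.65·0.7500) ≈ 0.2909
After 'fold-or-call': P(aggressive) = 0.2·0.2909 / (0.2·0.2909 + 0.35·0.7091) ≈ 0.1899

0.190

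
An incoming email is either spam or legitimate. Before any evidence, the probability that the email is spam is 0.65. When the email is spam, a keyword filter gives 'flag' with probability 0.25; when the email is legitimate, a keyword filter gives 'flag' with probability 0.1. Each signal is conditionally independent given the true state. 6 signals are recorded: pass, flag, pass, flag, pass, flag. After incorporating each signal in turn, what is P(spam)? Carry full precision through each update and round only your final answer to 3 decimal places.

0.944

After 'pass': P(spam) = 0.75·0.6500 / (0.75·0.6500 + 0.9·0.3500) ≈ 0.6075
After 'flag': P(spam) = 0.25·0.6075 / (0.25·0.6075 + 0.1·0.3925) ≈ 0.7946
After 'pass': P(spam) = 0.75·0.7946 / (0.75·0.7946 + 0.9·0.2054) ≈ 0.7633
After 'flag': P(spam) = 0.25·0.7633 / (0.25·0.7633 + 0.1·0.2367) ≈ 0.8896
After 'pass': P(spam) = 0.75·0.8896 / (0.75·0.8896 + 0.9·0.1104) ≈ 0.8704
After 'flag': P(spam) = 0.25·0.8704 / (0.25·0.8704 + 0.1·0.1296) ≈ 0.9438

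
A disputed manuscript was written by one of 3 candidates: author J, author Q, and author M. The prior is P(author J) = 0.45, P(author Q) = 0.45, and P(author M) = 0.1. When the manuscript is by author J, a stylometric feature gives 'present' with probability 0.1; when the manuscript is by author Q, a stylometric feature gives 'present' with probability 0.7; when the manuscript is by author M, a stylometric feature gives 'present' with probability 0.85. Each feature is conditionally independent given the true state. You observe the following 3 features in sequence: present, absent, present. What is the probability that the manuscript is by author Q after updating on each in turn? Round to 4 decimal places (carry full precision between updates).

0.8163

After 'present': normaliser = 0.1·0.4500 + 0.7·0.4500 + 0.85·0.1000; P(author J) ≈ 0.1011, P(author Q) ≈ 0.7079, P(author M) ≈ 0.1910
After 'absent': normaliser = 0.9·0.1011 + 0.3·0.7079 + 0.15·0.1910; P(author J) ≈ 0.2741, P(author Q) ≈ 0.6396, P(author M) ≈ 0.0863
After 'present': normaliser = 0.1·0.2741 + 0.7·0.6396 + 0.85·0.0863; P(author J) ≈ 0.0500, P(author Q) ≈ 0.8163, P(author M) ≈ 0.1337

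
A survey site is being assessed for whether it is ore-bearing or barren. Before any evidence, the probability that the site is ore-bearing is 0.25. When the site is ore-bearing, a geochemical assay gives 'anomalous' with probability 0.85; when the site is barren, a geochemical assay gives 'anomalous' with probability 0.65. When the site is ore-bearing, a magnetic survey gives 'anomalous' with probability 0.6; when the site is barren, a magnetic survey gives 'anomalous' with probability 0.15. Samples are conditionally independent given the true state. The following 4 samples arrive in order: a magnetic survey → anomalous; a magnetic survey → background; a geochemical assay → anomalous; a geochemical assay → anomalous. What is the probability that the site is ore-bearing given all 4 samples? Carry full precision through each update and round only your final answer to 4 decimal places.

0.5176

After a magnetic survey='anomalous': P(ore) = 0.6·0.2500 / (0.6·0.2500 + 0.15·0.7500) ≈ 0.5714
After a magnetic survey='background': P(ore) = 0.4·0.5714 / (0.4·0.5714 + 0.85·0.4286) ≈ 0.3855
After a geochemical assay='anomalous': P(ore) = 0.85·0.3855 / (0.85·0.3855 + 0.65·0.6145) ≈ 0.4507
After a geochemical assay='anomalous': P(ore) = 0.85·0.4507 / (0.85·0.4507 + 0.65·0.5493) ≈ 0.5176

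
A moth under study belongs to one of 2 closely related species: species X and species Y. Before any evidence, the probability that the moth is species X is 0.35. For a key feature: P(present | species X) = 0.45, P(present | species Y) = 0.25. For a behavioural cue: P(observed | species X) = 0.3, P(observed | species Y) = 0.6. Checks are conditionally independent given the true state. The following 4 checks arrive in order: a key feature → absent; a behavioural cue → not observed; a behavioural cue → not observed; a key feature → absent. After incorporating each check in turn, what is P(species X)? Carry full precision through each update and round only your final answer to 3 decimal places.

After a key feature='absent': P(species X) = 0.55·0.3500 / (0.55·0.3500 + 0.75·0.6500) ≈ 0.2831
After a behavioural cue='not observed': P(species X) = 0.7·0.2831 / (0.7·0.2831 + 0.4·0.7169) ≈ 0.4086
After a behavioural cue='not observed': P(species X) = 0.7·0.4086 / (0.7·0.4086 + 0.4·0.5914) ≈ 0.5474
After a key feature='absent': P(species X) = 0.55·0.5474 / (0.55·0.5474 + 0.75·0.4526) ≈ 0.4700

0.470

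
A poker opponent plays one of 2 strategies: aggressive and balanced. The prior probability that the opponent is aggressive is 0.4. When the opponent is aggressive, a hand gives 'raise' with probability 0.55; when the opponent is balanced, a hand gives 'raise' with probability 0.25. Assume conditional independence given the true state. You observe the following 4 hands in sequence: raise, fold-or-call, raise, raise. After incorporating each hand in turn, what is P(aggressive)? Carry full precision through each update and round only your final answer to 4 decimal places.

0.8099

After 'raise': P(aggressive) = 0.55·0.4000 / (0.55·0.4000 + 0.25·0.6000) ≈ 0.5946
After 'fold-or-call': P(aggressive) = 0.45·0.5946 / (0.45·0.5946 + 0.75·0.4054) ≈ 0.4681
After 'raise': P(aggressive) = 0.55·0.4681 / (0.55·0.4681 + 0.25·0.5319) ≈ 0.6594
After 'raise': P(aggressive) = 0.55·0.6594 / (0.55·0.6594 + 0.25·0.3406) ≈ 0.8099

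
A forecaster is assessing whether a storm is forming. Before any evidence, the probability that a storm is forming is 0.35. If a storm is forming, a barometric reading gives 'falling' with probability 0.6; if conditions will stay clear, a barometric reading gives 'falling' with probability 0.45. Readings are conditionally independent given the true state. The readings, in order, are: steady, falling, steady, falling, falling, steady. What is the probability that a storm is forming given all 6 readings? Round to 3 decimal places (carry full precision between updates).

0.329

After 'steady': P(storm) = 0.4·0.3500 / (0.4·0.3500 + 0.55·0.6500) ≈ 0.2814
After 'falling': P(storm) = 0.6·0.2814 / (0.6·0.2814 + 0.45·0.7186) ≈ 0.3430
After 'steady': P(storm) = 0.4·0.3430 / (0.4·0.3430 + 0.55·0.6570) ≈ 0.2752
After 'falling': P(storm) = 0.6·0.2752 / (0.6·0.2752 + 0.45·0.7248) ≈ 0.3361
After 'falling': P(storm) = 0.6·0.3361 / (0.6·0.3361 + 0.45·0.6639) ≈ 0.4030
After 'steady': P(storm) = 0.4·0.4030 / (0.4·0.4030 + 0.55·0.5970) ≈ 0.3293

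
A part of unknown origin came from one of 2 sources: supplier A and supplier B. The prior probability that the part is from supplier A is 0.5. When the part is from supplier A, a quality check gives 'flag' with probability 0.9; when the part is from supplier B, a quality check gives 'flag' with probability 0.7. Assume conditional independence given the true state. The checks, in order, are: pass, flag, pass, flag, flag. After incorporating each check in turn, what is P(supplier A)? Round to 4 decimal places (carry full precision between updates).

After 'pass': P(supplier A) = 0.1·0.5000 / (0.1·0.5000 + 0.3·0.5000) ≈ 0.2500
After 'flag': P(supplier A) = 0.9·0.2500 / (0.9·0.2500 + 0.7·0.7500) ≈ 0.3000
After 'pass': P(supplier A) = 0.1·0.3000 / (0.1·0.3000 + 0.3·0.7000) ≈ 0.1250
After 'flag': P(supplier A) = 0.9·0.1250 / (0.9·0.1250 + 0.7·0.8750) ≈ 0.1552
After 'flag': P(supplier A) = 0.9·0.1552 / (0.9·0.1552 + 0.7·0.8448) ≈ 0.1910

0.1910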